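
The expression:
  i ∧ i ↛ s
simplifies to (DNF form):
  i ∧ ¬s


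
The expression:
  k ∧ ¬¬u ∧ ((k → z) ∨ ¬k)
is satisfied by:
  {z: True, u: True, k: True}


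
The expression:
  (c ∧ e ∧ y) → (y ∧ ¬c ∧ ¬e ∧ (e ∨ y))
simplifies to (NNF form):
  ¬c ∨ ¬e ∨ ¬y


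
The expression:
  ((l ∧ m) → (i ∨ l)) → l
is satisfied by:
  {l: True}


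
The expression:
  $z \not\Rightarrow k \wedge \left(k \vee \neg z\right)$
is never true.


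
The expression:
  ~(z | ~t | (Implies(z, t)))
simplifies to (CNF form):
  False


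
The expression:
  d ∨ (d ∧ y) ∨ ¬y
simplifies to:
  d ∨ ¬y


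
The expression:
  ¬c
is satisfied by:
  {c: False}


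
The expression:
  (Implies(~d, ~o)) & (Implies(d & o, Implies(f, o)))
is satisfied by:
  {d: True, o: False}
  {o: False, d: False}
  {o: True, d: True}


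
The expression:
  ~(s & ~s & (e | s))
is always true.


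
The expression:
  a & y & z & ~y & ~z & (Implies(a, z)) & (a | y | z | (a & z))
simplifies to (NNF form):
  False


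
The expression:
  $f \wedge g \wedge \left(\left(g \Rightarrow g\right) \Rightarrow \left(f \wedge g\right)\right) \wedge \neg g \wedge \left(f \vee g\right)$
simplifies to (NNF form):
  $\text{False}$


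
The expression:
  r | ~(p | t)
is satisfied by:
  {r: True, t: False, p: False}
  {r: True, p: True, t: False}
  {r: True, t: True, p: False}
  {r: True, p: True, t: True}
  {p: False, t: False, r: False}


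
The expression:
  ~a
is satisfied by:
  {a: False}


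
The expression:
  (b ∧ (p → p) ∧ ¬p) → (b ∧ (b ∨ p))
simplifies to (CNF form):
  True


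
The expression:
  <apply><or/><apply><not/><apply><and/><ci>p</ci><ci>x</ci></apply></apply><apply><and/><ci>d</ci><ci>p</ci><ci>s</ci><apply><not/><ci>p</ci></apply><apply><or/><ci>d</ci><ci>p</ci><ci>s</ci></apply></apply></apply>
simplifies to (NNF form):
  <apply><or/><apply><not/><ci>p</ci></apply><apply><not/><ci>x</ci></apply></apply>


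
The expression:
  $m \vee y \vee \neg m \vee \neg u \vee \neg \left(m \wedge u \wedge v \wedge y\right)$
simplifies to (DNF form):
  $\text{True}$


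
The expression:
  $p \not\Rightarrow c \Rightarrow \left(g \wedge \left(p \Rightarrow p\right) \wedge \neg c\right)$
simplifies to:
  $c \vee g \vee \neg p$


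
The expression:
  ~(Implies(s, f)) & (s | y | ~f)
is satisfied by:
  {s: True, f: False}


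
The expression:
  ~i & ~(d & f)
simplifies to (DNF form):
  (~d & ~i) | (~f & ~i)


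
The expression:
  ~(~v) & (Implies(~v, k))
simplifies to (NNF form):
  v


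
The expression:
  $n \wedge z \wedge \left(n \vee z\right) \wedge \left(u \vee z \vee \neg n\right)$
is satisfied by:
  {z: True, n: True}


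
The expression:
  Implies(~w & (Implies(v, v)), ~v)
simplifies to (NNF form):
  w | ~v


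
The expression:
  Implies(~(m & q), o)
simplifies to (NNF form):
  o | (m & q)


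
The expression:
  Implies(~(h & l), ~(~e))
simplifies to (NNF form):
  e | (h & l)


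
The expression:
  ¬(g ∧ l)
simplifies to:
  ¬g ∨ ¬l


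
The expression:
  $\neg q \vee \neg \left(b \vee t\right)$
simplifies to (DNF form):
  $\left(\neg b \wedge \neg t\right) \vee \neg q$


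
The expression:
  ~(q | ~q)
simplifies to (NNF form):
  False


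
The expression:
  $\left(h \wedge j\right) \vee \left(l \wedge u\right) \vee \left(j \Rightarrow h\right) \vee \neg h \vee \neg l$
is always true.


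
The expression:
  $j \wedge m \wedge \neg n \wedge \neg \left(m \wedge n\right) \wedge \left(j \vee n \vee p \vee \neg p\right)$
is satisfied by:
  {m: True, j: True, n: False}


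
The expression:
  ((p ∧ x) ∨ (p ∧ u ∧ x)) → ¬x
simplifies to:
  ¬p ∨ ¬x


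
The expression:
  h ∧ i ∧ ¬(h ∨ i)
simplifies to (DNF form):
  False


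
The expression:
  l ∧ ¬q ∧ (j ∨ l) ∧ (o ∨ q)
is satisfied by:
  {o: True, l: True, q: False}


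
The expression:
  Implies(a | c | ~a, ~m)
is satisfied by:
  {m: False}


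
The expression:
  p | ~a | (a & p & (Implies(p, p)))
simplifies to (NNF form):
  p | ~a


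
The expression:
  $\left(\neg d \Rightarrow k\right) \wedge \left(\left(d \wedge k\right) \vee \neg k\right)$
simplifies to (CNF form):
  $d$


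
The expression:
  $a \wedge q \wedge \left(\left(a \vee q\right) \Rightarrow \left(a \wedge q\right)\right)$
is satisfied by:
  {a: True, q: True}


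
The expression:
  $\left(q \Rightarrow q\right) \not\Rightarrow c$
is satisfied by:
  {c: False}


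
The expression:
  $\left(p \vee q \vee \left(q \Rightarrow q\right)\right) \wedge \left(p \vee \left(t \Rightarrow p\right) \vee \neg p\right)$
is always true.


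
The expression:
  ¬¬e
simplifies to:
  e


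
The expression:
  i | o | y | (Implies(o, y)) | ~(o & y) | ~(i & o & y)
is always true.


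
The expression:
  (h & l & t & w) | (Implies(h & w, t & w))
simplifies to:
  t | ~h | ~w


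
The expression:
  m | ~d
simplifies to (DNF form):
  m | ~d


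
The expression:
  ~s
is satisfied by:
  {s: False}


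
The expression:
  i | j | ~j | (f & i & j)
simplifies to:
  True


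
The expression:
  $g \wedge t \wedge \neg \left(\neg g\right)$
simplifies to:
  $g \wedge t$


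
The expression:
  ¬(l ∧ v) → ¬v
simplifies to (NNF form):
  l ∨ ¬v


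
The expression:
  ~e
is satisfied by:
  {e: False}


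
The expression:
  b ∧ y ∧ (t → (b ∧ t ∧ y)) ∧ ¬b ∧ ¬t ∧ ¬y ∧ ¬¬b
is never true.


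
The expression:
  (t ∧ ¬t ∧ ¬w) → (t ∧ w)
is always true.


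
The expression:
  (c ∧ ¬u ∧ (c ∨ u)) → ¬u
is always true.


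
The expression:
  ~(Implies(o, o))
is never true.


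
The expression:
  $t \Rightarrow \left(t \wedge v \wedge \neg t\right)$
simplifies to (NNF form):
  $\neg t$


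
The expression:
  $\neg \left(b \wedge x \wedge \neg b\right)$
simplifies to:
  $\text{True}$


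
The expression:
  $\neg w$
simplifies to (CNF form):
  $\neg w$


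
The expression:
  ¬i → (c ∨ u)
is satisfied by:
  {i: True, c: True, u: True}
  {i: True, c: True, u: False}
  {i: True, u: True, c: False}
  {i: True, u: False, c: False}
  {c: True, u: True, i: False}
  {c: True, u: False, i: False}
  {u: True, c: False, i: False}


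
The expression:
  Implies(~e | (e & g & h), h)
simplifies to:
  e | h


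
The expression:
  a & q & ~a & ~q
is never true.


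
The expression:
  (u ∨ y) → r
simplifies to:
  r ∨ (¬u ∧ ¬y)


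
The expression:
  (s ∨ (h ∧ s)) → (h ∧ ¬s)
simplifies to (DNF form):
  ¬s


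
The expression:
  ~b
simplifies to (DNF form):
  ~b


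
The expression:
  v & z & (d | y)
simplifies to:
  v & z & (d | y)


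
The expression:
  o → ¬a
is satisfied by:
  {o: False, a: False}
  {a: True, o: False}
  {o: True, a: False}


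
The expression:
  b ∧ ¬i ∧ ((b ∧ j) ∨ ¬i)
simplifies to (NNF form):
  b ∧ ¬i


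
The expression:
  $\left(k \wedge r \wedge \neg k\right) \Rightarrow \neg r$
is always true.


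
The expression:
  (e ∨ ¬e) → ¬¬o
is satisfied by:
  {o: True}


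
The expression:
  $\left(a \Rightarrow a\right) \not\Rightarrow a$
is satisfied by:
  {a: False}


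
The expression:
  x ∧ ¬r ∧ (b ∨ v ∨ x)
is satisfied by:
  {x: True, r: False}


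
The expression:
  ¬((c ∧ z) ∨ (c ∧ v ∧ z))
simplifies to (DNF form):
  ¬c ∨ ¬z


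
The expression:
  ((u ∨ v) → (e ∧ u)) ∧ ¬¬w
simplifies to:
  w ∧ (e ∨ ¬u) ∧ (u ∨ ¬v)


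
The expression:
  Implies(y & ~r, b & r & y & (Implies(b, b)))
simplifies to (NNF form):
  r | ~y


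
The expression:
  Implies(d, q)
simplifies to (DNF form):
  q | ~d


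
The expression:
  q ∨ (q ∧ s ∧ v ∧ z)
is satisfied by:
  {q: True}


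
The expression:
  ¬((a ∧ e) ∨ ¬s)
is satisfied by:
  {s: True, e: False, a: False}
  {a: True, s: True, e: False}
  {e: True, s: True, a: False}


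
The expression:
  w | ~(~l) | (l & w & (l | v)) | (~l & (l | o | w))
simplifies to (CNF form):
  l | o | w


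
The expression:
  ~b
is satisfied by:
  {b: False}


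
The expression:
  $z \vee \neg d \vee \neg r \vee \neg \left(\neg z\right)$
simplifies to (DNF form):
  $z \vee \neg d \vee \neg r$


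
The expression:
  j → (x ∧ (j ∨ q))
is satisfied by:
  {x: True, j: False}
  {j: False, x: False}
  {j: True, x: True}


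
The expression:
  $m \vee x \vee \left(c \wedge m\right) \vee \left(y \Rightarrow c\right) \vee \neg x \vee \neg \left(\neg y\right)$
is always true.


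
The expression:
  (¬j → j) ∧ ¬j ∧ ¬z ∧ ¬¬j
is never true.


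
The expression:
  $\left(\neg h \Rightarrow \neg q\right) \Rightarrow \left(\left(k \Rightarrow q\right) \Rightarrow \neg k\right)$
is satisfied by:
  {h: False, k: False, q: False}
  {q: True, h: False, k: False}
  {k: True, h: False, q: False}
  {q: True, k: True, h: False}
  {h: True, q: False, k: False}
  {q: True, h: True, k: False}
  {k: True, h: True, q: False}


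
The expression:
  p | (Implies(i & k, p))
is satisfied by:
  {p: True, k: False, i: False}
  {k: False, i: False, p: False}
  {i: True, p: True, k: False}
  {i: True, k: False, p: False}
  {p: True, k: True, i: False}
  {k: True, p: False, i: False}
  {i: True, k: True, p: True}


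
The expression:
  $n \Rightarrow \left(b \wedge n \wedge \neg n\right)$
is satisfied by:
  {n: False}


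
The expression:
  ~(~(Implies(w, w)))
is always true.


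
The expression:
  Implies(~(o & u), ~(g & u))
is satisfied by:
  {o: True, g: False, u: False}
  {g: False, u: False, o: False}
  {o: True, u: True, g: False}
  {u: True, g: False, o: False}
  {o: True, g: True, u: False}
  {g: True, o: False, u: False}
  {o: True, u: True, g: True}


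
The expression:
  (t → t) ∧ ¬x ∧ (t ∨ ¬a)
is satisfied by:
  {t: True, x: False, a: False}
  {x: False, a: False, t: False}
  {a: True, t: True, x: False}


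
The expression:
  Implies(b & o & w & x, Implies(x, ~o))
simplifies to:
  ~b | ~o | ~w | ~x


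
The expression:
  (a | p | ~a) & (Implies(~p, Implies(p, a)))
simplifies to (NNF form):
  True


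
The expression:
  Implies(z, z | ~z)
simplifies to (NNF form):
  True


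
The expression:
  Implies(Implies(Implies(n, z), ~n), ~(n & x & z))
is always true.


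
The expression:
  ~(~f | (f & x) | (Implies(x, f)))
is never true.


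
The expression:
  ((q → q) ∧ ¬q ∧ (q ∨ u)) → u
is always true.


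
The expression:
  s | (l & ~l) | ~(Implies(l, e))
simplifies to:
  s | (l & ~e)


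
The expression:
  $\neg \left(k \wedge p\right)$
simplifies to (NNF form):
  $\neg k \vee \neg p$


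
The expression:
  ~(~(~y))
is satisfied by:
  {y: False}


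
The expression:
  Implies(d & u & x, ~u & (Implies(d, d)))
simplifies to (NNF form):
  ~d | ~u | ~x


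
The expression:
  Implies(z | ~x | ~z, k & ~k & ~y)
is never true.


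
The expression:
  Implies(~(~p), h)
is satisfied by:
  {h: True, p: False}
  {p: False, h: False}
  {p: True, h: True}


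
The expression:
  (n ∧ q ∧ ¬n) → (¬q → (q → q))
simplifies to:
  True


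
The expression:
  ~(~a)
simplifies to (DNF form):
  a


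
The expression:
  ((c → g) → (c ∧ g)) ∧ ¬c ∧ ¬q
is never true.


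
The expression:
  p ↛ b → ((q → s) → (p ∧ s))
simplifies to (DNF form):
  b ∨ q ∨ s ∨ ¬p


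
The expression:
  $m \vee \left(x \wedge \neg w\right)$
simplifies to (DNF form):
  $m \vee \left(x \wedge \neg w\right)$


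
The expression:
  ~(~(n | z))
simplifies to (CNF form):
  n | z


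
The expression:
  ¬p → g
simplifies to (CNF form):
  g ∨ p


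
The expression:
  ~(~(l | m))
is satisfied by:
  {m: True, l: True}
  {m: True, l: False}
  {l: True, m: False}


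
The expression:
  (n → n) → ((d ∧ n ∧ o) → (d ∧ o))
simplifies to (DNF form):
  True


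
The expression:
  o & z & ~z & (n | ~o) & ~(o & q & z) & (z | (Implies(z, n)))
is never true.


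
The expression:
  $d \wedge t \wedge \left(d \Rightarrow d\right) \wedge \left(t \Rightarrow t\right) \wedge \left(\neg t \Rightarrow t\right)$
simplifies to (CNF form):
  $d \wedge t$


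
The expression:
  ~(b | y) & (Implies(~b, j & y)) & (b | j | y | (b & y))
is never true.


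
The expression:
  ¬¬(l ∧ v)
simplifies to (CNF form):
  l ∧ v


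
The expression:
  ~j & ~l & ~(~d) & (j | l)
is never true.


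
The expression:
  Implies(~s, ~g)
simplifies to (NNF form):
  s | ~g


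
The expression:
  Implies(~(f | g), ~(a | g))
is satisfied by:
  {g: True, f: True, a: False}
  {g: True, f: False, a: False}
  {f: True, g: False, a: False}
  {g: False, f: False, a: False}
  {a: True, g: True, f: True}
  {a: True, g: True, f: False}
  {a: True, f: True, g: False}


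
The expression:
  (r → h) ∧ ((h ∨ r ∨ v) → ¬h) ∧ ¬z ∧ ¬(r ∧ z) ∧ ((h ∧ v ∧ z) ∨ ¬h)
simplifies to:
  ¬h ∧ ¬r ∧ ¬z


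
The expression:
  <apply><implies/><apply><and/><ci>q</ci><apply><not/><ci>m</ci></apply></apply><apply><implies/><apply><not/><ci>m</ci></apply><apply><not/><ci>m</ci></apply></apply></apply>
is always true.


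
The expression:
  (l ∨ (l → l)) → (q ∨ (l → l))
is always true.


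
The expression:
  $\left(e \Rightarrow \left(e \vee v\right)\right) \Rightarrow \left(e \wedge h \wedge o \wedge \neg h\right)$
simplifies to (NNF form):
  $\text{False}$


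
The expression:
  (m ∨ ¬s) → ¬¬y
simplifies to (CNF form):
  (s ∨ y) ∧ (y ∨ ¬m)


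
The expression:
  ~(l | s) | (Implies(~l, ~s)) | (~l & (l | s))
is always true.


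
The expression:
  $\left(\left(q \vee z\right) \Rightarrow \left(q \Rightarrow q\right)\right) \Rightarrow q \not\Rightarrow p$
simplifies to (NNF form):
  $q \wedge \neg p$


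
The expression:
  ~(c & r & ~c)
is always true.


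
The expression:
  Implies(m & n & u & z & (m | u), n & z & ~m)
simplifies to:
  ~m | ~n | ~u | ~z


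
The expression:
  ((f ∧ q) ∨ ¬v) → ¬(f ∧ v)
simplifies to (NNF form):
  ¬f ∨ ¬q ∨ ¬v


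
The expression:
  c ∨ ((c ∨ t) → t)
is always true.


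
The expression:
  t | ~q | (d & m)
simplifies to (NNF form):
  t | ~q | (d & m)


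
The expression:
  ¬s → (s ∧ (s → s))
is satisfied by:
  {s: True}


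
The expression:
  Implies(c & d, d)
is always true.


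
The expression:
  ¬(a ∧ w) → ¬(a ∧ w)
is always true.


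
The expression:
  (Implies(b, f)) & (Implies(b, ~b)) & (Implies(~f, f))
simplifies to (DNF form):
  f & ~b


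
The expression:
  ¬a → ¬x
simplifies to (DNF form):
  a ∨ ¬x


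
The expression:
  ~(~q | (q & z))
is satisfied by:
  {q: True, z: False}


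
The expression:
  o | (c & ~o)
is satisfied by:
  {o: True, c: True}
  {o: True, c: False}
  {c: True, o: False}


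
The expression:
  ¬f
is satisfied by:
  {f: False}


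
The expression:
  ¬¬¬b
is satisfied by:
  {b: False}


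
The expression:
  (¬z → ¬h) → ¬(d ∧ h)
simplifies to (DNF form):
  ¬d ∨ ¬h ∨ ¬z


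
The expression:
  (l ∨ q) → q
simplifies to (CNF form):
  q ∨ ¬l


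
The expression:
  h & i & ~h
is never true.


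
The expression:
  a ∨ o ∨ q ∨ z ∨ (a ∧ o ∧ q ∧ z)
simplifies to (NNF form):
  a ∨ o ∨ q ∨ z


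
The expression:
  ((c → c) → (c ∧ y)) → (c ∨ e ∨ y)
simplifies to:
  True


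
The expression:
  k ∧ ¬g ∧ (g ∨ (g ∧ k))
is never true.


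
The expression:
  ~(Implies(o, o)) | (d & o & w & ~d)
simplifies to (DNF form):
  False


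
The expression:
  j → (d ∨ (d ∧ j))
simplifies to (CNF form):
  d ∨ ¬j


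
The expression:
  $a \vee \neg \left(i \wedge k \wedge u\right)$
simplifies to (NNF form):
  $a \vee \neg i \vee \neg k \vee \neg u$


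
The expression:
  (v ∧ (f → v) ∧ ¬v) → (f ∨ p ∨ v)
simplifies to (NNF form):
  True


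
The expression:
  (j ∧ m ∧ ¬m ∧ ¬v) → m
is always true.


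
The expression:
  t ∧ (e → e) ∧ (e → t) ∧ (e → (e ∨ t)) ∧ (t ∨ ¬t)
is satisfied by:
  {t: True}


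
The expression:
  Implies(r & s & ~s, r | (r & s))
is always true.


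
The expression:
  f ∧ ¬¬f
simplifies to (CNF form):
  f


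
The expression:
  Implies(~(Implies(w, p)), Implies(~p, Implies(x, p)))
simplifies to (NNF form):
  p | ~w | ~x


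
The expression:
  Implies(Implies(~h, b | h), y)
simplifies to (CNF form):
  (y | ~b) & (y | ~h)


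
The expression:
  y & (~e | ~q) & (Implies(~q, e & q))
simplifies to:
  q & y & ~e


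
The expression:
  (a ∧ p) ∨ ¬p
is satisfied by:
  {a: True, p: False}
  {p: False, a: False}
  {p: True, a: True}


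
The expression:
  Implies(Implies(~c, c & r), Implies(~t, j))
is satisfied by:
  {t: True, j: True, c: False}
  {t: True, j: False, c: False}
  {j: True, t: False, c: False}
  {t: False, j: False, c: False}
  {t: True, c: True, j: True}
  {t: True, c: True, j: False}
  {c: True, j: True, t: False}


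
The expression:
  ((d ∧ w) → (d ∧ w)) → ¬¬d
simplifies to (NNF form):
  d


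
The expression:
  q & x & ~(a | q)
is never true.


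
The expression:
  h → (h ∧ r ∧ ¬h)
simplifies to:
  ¬h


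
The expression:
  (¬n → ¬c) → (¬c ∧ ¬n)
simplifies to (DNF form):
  ¬n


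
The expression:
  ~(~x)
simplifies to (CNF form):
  x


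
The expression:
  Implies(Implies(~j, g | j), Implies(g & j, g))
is always true.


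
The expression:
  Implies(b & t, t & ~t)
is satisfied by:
  {t: False, b: False}
  {b: True, t: False}
  {t: True, b: False}


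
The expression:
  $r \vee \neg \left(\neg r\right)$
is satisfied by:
  {r: True}


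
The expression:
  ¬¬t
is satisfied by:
  {t: True}


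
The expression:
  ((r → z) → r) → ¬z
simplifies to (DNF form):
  ¬r ∨ ¬z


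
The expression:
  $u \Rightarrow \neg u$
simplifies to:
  $\neg u$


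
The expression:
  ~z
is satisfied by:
  {z: False}


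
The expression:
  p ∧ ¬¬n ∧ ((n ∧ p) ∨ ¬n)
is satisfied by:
  {p: True, n: True}


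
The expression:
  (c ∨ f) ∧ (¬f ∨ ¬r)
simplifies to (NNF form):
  (c ∧ ¬f) ∨ (f ∧ ¬r)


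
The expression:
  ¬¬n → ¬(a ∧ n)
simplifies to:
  ¬a ∨ ¬n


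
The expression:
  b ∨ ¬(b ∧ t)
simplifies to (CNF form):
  True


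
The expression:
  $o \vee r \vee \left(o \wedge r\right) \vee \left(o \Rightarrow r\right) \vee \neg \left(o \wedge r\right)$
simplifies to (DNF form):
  $\text{True}$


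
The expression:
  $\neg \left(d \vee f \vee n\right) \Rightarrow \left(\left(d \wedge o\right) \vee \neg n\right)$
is always true.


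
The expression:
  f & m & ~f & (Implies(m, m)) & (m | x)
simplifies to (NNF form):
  False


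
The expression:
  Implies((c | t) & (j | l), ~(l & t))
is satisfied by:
  {l: False, t: False}
  {t: True, l: False}
  {l: True, t: False}


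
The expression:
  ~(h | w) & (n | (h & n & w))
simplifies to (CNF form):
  n & ~h & ~w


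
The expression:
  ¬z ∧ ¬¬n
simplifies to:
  n ∧ ¬z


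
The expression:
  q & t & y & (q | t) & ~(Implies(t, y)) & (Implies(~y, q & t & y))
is never true.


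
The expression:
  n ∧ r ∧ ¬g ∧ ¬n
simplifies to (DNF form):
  False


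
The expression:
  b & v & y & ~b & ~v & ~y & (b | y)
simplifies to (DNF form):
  False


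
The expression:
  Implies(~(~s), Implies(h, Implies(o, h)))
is always true.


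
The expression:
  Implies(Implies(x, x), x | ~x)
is always true.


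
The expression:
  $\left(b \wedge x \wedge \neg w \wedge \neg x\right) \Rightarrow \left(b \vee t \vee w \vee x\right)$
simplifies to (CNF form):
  $\text{True}$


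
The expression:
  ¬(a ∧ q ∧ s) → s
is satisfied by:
  {s: True}


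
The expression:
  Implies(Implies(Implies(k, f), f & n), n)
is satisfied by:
  {n: True, f: True, k: False}
  {n: True, f: False, k: False}
  {f: True, n: False, k: False}
  {n: False, f: False, k: False}
  {n: True, k: True, f: True}
  {n: True, k: True, f: False}
  {k: True, f: True, n: False}


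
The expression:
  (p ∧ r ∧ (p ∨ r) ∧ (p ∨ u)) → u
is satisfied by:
  {u: True, p: False, r: False}
  {p: False, r: False, u: False}
  {r: True, u: True, p: False}
  {r: True, p: False, u: False}
  {u: True, p: True, r: False}
  {p: True, u: False, r: False}
  {r: True, p: True, u: True}


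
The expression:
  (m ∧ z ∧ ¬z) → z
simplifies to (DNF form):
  True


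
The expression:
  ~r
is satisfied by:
  {r: False}


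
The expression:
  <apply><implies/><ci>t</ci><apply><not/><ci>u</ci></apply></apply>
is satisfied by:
  {u: False, t: False}
  {t: True, u: False}
  {u: True, t: False}


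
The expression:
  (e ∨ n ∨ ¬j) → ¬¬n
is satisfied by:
  {n: True, j: True, e: False}
  {n: True, e: False, j: False}
  {n: True, j: True, e: True}
  {n: True, e: True, j: False}
  {j: True, e: False, n: False}


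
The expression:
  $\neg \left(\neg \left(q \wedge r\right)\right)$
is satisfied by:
  {r: True, q: True}


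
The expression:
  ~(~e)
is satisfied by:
  {e: True}


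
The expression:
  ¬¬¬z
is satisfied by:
  {z: False}


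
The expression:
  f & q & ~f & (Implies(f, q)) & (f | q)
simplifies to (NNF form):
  False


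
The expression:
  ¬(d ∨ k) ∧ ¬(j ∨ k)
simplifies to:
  ¬d ∧ ¬j ∧ ¬k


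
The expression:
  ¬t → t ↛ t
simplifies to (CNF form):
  t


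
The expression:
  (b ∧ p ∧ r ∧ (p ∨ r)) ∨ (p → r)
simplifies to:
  r ∨ ¬p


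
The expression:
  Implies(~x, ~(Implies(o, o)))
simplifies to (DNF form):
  x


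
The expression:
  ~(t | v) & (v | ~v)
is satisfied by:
  {v: False, t: False}


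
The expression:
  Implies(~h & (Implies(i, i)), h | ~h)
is always true.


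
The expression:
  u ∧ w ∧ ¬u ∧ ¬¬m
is never true.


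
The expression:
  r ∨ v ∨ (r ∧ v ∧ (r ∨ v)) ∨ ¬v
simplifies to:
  True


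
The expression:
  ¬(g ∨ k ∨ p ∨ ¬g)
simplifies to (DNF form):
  False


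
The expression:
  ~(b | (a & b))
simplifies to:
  ~b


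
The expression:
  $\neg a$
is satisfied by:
  {a: False}


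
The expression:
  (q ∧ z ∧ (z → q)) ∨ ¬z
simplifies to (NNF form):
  q ∨ ¬z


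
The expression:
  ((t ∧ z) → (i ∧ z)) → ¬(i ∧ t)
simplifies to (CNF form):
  ¬i ∨ ¬t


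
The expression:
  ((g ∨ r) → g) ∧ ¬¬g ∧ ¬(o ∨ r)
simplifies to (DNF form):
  g ∧ ¬o ∧ ¬r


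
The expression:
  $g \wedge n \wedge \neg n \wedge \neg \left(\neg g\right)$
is never true.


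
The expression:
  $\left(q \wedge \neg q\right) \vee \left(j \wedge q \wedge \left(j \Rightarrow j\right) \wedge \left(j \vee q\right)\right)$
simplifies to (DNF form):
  $j \wedge q$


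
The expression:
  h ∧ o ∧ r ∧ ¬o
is never true.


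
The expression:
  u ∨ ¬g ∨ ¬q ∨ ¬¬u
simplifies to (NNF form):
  u ∨ ¬g ∨ ¬q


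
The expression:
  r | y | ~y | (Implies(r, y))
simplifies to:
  True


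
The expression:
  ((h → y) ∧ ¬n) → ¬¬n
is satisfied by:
  {n: True, h: True, y: False}
  {n: True, h: False, y: False}
  {n: True, y: True, h: True}
  {n: True, y: True, h: False}
  {h: True, y: False, n: False}


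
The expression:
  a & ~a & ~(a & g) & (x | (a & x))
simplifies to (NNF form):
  False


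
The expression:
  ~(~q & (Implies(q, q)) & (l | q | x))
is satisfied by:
  {q: True, l: False, x: False}
  {x: True, q: True, l: False}
  {q: True, l: True, x: False}
  {x: True, q: True, l: True}
  {x: False, l: False, q: False}


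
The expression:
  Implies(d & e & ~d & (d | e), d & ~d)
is always true.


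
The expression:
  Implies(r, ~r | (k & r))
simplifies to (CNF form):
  k | ~r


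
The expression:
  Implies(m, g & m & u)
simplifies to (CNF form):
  (g | ~m) & (u | ~m)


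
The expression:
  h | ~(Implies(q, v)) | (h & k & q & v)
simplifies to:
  h | (q & ~v)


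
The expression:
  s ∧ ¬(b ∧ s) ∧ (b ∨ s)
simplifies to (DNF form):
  s ∧ ¬b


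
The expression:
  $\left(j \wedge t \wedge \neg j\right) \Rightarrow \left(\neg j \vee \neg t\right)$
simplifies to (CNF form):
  $\text{True}$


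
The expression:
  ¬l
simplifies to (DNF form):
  ¬l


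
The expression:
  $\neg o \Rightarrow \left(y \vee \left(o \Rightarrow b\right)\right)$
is always true.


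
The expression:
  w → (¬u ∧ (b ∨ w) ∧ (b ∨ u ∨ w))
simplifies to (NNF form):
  ¬u ∨ ¬w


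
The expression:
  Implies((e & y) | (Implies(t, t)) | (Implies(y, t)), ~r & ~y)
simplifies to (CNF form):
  ~r & ~y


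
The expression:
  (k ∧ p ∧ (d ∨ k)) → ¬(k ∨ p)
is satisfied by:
  {p: False, k: False}
  {k: True, p: False}
  {p: True, k: False}


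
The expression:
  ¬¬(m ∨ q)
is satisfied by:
  {q: True, m: True}
  {q: True, m: False}
  {m: True, q: False}


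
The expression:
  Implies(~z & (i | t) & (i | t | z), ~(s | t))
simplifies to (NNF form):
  z | (~i & ~t) | (~s & ~t)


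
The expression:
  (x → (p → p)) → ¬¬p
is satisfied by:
  {p: True}


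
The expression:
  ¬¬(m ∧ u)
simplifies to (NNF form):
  m ∧ u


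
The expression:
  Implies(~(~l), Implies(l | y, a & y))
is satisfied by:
  {a: True, y: True, l: False}
  {a: True, y: False, l: False}
  {y: True, a: False, l: False}
  {a: False, y: False, l: False}
  {a: True, l: True, y: True}


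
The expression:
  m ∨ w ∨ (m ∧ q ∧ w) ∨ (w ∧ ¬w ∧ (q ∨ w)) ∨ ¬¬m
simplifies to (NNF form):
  m ∨ w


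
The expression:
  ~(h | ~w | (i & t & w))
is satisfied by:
  {w: True, h: False, t: False, i: False}
  {i: True, w: True, h: False, t: False}
  {t: True, w: True, h: False, i: False}


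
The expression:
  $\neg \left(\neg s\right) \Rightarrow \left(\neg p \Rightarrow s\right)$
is always true.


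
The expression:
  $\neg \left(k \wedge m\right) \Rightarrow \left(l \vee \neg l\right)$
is always true.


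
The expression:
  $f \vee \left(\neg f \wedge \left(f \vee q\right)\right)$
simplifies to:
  $f \vee q$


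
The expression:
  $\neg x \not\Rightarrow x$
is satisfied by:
  {x: False}


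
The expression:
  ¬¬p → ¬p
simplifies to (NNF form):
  ¬p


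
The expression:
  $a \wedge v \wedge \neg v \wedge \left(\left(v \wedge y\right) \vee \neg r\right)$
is never true.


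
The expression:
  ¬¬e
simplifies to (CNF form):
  e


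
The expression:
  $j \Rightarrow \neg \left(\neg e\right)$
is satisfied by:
  {e: True, j: False}
  {j: False, e: False}
  {j: True, e: True}


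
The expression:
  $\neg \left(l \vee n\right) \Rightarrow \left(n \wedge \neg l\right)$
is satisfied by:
  {n: True, l: True}
  {n: True, l: False}
  {l: True, n: False}


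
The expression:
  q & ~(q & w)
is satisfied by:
  {q: True, w: False}


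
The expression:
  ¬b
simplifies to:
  ¬b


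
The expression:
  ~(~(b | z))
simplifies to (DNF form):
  b | z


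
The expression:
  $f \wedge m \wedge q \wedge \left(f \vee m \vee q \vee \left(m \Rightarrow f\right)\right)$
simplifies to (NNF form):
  $f \wedge m \wedge q$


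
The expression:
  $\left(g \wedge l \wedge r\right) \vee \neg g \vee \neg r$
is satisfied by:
  {l: True, g: False, r: False}
  {g: False, r: False, l: False}
  {r: True, l: True, g: False}
  {r: True, g: False, l: False}
  {l: True, g: True, r: False}
  {g: True, l: False, r: False}
  {r: True, g: True, l: True}


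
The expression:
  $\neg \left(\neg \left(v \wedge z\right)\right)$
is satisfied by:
  {z: True, v: True}


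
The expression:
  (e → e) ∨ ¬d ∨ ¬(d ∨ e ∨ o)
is always true.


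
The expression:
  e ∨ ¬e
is always true.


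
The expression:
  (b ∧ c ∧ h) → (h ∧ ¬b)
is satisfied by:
  {h: False, c: False, b: False}
  {b: True, h: False, c: False}
  {c: True, h: False, b: False}
  {b: True, c: True, h: False}
  {h: True, b: False, c: False}
  {b: True, h: True, c: False}
  {c: True, h: True, b: False}


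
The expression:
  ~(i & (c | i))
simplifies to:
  ~i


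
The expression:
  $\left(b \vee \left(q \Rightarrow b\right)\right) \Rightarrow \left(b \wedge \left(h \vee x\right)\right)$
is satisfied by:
  {x: True, q: True, h: True, b: True}
  {x: True, q: True, b: True, h: False}
  {x: True, h: True, b: True, q: False}
  {x: True, b: True, h: False, q: False}
  {q: True, h: True, b: True, x: False}
  {h: True, b: True, q: False, x: False}
  {x: True, q: True, h: True, b: False}
  {x: True, q: True, b: False, h: False}
  {q: True, h: True, x: False, b: False}
  {q: True, x: False, b: False, h: False}


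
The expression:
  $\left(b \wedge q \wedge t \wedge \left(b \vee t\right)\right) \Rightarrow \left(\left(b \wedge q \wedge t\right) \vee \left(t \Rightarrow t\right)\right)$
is always true.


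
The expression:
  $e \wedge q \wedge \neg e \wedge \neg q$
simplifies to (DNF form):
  $\text{False}$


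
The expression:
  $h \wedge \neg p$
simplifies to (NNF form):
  $h \wedge \neg p$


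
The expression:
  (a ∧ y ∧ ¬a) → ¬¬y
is always true.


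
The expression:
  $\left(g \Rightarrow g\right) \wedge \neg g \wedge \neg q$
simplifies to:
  $\neg g \wedge \neg q$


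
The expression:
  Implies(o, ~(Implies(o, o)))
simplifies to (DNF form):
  ~o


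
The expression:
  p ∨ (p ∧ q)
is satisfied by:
  {p: True}


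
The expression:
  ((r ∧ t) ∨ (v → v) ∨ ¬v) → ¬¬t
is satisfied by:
  {t: True}


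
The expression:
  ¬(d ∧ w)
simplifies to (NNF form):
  ¬d ∨ ¬w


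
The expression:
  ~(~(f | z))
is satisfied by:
  {z: True, f: True}
  {z: True, f: False}
  {f: True, z: False}


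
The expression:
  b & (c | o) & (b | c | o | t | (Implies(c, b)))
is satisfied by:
  {b: True, o: True, c: True}
  {b: True, o: True, c: False}
  {b: True, c: True, o: False}


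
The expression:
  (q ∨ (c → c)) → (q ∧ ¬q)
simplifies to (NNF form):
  False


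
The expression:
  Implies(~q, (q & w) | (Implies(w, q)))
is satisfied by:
  {q: True, w: False}
  {w: False, q: False}
  {w: True, q: True}


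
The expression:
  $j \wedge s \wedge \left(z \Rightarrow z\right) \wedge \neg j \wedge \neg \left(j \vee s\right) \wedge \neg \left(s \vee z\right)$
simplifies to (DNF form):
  $\text{False}$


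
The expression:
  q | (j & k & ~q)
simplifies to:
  q | (j & k)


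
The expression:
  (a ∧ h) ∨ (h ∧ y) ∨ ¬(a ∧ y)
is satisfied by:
  {h: True, y: False, a: False}
  {h: False, y: False, a: False}
  {a: True, h: True, y: False}
  {a: True, h: False, y: False}
  {y: True, h: True, a: False}
  {y: True, h: False, a: False}
  {y: True, a: True, h: True}


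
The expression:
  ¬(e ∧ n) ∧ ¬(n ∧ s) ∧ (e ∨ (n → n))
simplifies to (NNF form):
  (¬e ∧ ¬s) ∨ ¬n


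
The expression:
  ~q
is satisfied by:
  {q: False}


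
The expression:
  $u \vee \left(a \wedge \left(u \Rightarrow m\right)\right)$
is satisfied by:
  {a: True, u: True}
  {a: True, u: False}
  {u: True, a: False}


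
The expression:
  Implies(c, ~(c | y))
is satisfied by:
  {c: False}


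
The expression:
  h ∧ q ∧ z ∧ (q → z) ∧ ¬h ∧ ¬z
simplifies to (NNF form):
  False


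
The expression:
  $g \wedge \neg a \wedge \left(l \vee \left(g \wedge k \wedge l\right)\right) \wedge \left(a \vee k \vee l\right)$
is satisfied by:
  {g: True, l: True, a: False}


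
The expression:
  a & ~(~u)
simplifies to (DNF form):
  a & u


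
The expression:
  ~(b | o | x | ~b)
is never true.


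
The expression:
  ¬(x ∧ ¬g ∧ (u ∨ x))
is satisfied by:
  {g: True, x: False}
  {x: False, g: False}
  {x: True, g: True}


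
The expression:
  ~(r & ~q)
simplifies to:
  q | ~r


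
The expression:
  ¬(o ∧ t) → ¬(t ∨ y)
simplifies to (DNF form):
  (o ∧ t) ∨ (¬t ∧ ¬y)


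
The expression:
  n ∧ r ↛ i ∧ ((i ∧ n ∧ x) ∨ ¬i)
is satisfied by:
  {r: True, n: True, i: False}


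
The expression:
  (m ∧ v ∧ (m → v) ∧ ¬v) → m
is always true.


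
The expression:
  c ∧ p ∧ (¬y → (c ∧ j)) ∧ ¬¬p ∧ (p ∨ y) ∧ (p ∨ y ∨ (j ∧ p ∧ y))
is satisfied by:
  {c: True, y: True, j: True, p: True}
  {c: True, y: True, p: True, j: False}
  {c: True, j: True, p: True, y: False}


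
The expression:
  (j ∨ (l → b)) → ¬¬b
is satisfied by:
  {b: True, l: True, j: False}
  {b: True, l: False, j: False}
  {j: True, b: True, l: True}
  {j: True, b: True, l: False}
  {l: True, j: False, b: False}


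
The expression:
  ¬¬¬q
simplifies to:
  ¬q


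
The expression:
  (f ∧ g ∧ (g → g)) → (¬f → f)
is always true.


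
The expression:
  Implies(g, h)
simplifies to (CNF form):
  h | ~g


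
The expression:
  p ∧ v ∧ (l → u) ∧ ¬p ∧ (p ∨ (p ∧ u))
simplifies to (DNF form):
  False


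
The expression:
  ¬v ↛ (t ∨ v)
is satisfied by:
  {v: False, t: False}


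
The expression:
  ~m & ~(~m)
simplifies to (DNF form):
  False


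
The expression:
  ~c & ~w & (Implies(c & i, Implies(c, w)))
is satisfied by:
  {w: False, c: False}


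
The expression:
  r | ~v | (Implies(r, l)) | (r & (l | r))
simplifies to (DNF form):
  True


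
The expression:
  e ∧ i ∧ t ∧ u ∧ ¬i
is never true.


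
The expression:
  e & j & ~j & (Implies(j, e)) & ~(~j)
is never true.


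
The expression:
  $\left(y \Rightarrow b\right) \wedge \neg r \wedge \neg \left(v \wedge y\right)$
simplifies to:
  $\neg r \wedge \left(b \vee \neg y\right) \wedge \left(\neg v \vee \neg y\right)$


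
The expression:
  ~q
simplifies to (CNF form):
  ~q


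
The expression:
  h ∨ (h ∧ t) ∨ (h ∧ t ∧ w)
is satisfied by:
  {h: True}


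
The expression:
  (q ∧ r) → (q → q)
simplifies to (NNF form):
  True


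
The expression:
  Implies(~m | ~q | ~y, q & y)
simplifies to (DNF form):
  q & y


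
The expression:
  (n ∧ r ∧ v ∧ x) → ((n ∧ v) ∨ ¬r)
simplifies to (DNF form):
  True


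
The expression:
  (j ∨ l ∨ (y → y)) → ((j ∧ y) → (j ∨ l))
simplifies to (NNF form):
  True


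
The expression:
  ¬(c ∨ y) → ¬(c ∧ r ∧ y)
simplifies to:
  True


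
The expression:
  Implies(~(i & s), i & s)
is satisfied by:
  {i: True, s: True}


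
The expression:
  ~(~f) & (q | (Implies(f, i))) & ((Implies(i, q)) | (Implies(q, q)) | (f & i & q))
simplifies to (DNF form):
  (f & i) | (f & q)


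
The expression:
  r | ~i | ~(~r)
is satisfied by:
  {r: True, i: False}
  {i: False, r: False}
  {i: True, r: True}


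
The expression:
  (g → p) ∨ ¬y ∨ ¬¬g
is always true.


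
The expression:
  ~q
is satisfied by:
  {q: False}


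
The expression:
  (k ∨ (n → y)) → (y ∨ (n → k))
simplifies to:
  True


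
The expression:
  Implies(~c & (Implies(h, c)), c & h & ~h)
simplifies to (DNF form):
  c | h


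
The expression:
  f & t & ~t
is never true.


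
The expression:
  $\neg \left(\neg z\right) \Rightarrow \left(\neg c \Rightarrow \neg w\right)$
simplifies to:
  $c \vee \neg w \vee \neg z$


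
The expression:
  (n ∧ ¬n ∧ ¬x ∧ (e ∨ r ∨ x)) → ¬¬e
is always true.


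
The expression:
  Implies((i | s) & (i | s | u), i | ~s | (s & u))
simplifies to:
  i | u | ~s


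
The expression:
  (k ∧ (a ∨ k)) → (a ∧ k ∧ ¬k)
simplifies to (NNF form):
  ¬k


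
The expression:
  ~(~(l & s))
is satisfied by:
  {s: True, l: True}


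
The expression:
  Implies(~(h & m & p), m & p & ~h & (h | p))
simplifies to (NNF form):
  m & p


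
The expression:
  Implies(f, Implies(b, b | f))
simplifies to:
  True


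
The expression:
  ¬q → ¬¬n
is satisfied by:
  {n: True, q: True}
  {n: True, q: False}
  {q: True, n: False}


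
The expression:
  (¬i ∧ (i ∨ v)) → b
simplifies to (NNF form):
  b ∨ i ∨ ¬v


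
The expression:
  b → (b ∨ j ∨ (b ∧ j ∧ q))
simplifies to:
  True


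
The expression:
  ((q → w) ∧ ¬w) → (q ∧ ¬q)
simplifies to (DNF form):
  q ∨ w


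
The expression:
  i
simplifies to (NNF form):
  i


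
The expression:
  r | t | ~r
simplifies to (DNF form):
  True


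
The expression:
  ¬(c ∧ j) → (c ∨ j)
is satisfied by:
  {c: True, j: True}
  {c: True, j: False}
  {j: True, c: False}


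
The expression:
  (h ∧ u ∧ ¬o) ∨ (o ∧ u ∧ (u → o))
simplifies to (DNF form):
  (h ∧ u) ∨ (o ∧ u)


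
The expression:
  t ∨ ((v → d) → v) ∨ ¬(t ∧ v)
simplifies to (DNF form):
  True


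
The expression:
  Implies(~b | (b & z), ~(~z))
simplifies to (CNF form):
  b | z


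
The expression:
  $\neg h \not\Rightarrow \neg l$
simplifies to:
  $l \wedge \neg h$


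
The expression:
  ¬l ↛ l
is always true.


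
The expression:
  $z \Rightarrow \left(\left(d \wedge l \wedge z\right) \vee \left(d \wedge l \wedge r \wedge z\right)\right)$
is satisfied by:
  {l: True, d: True, z: False}
  {l: True, d: False, z: False}
  {d: True, l: False, z: False}
  {l: False, d: False, z: False}
  {z: True, l: True, d: True}


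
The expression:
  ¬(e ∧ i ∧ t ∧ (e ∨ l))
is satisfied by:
  {e: False, t: False, i: False}
  {i: True, e: False, t: False}
  {t: True, e: False, i: False}
  {i: True, t: True, e: False}
  {e: True, i: False, t: False}
  {i: True, e: True, t: False}
  {t: True, e: True, i: False}


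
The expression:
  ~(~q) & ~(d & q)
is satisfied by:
  {q: True, d: False}


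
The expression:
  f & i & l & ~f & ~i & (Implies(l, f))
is never true.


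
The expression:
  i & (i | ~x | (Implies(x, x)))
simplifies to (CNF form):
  i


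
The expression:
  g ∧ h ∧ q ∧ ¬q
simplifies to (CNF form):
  False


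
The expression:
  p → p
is always true.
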